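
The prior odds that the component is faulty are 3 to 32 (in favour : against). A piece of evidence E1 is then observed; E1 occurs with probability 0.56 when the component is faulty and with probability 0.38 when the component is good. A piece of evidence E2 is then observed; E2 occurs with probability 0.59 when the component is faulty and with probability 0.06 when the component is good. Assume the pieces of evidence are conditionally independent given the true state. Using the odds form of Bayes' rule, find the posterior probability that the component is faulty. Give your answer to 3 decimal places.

Prior odds = 3/32 = 0.093750.
Likelihood ratio for E1 = 0.56/0.38 = 1.4737.
Likelihood ratio for E2 = 0.59/0.06 = 9.8333.
Posterior odds = prior odds × LR₁ × LR₂ = 1.3586.
Posterior probability = odds/(1+odds) = 1.3586/2.3586 = 0.576.

Posterior probability ≈ 0.576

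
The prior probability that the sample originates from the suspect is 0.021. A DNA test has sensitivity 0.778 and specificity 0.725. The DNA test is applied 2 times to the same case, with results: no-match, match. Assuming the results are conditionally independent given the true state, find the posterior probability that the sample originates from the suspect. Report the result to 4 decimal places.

Posterior P(H) ≈ 0.0182

With H the event that the sample originates from the suspect, the joint likelihood of the observed sequence is P(data|H) = 0.222·0.778 = 0.17272 and P(data|¬H) = 0.725·0.275 = 0.19937.
Bayes: P(H|data) = 0.021·0.17272 / (0.021·0.17272 + 0.979·0.19937) = 0.0036270/0.19882 = 0.0182.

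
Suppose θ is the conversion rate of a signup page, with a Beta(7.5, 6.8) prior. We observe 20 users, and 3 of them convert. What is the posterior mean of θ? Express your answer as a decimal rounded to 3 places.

Posterior mean ≈ 0.306

The binomial likelihood is conjugate to the Beta prior: with 3 successes and 17 failures, the posterior is Beta(7.5+3, 6.8+17) = Beta(10.5, 23.8).
E[θ | data] = 10.5/(10.5+23.8) = 0.306.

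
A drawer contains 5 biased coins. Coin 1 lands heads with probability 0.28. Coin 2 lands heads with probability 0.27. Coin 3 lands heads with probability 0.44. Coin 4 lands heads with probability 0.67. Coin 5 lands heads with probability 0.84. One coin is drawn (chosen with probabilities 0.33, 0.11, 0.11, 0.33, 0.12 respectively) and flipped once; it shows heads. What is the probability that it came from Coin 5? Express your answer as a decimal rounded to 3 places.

P(heads|C1) = 0.28; P(heads|C2) = 0.27; P(heads|C3) = 0.44; P(heads|C4) = 0.67; P(heads|C5) = 0.84.
Prior × likelihood for each source: 0.33·0.28=0.09240, 0.11·0.27=0.02970, 0.11·0.44=0.04840, 0.33·0.67=0.2211, 0.12·0.84=0.1008. Summing gives P(heads) = 0.49240.
P(Coin 5 | heads) = 0.1008 / 0.49240 = 0.205.

Posterior probability ≈ 0.205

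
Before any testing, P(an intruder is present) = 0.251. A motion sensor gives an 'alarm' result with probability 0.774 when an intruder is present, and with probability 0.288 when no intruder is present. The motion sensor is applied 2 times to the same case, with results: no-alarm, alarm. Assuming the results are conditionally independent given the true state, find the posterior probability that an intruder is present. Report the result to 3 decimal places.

Posterior P(H) ≈ 0.222

With H the event that an intruder is present, the joint likelihood of the observed sequence is P(data|H) = 0.226·0.774 = 0.17492 and P(data|¬H) = 0.712·0.288 = 0.20506.
Bayes: P(H|data) = 0.251·0.17492 / (0.251·0.17492 + 0.749·0.20506) = 0.043906/0.19749 = 0.2223.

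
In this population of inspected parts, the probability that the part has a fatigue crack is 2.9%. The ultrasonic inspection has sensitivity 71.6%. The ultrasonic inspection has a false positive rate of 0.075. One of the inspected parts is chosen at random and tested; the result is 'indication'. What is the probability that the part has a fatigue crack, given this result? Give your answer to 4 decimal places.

P(H | E) ≈ 0.2219

Write H for 'the part has a fatigue crack'. Prior odds H:¬H = 0.029/0.971 = 0.029866. For the 'indication' outcome, the likelihood ratio is 0.716/0.075 = 9.5467.
Posterior odds = 0.029866 × 9.5467 = 0.28512, so P(H|E) = 0.28512/(1+0.28512) = 0.2219.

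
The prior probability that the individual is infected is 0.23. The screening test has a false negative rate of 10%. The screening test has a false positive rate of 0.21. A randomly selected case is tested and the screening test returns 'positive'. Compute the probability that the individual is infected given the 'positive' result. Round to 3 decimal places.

P(H | E) ≈ 0.561

Let H be the event that the individual is infected. P(H) = 0.23, so P(¬H) = 0.77. With E the 'positive' result, P(E|H) = 0.9 and P(E|¬H) = 0.21.
P(E) = 0.9·0.23 + 0.21·0.77 = 0.20700 + 0.16170 = 0.36870.
By Bayes' theorem, P(H|E) = 0.20700 / 0.36870 = 0.561.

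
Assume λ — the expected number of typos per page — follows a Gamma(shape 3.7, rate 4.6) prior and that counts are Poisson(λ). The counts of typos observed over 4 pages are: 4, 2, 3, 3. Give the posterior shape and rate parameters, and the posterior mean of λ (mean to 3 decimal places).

Posterior: Gamma(shape=15.7, rate=8.6); mean ≈ 1.826

The Poisson likelihood adds the total count to the shape and the number of exposure periods to the rate. Here ∑xᵢ = 12 and n = 4, so shape 3.7→15.7 and rate 4.6→8.6.
Posterior mean = shape/rate = 15.7/8.6 = 1.826.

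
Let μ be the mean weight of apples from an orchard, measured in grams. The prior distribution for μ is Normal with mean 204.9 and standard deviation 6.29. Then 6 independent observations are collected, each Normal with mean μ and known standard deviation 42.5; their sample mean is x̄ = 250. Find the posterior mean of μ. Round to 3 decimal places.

Prior precision 1/τ₀² = 1/6.29² = 0.0252754; data precision n/σ² = 6/42.5² = 0.00332180.
Posterior precision = 0.0252754 + 0.00332180 = 0.0285972.
Posterior mean = (0.0252754·204.9 + 0.00332180·250) / 0.0285972 = 210.139.

Posterior mean ≈ 210.139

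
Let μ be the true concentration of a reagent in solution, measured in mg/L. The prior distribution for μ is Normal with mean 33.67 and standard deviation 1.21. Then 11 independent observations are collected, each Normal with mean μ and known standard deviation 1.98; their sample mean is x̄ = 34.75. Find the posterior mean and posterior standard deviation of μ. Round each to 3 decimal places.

With known σ, the Normal prior is conjugate. Weight on the data is w = (n/σ²)/(n/σ² + 1/τ₀²) = 2.80584/(2.80584+0.683013) = 0.80423.
Posterior mean = w·x̄ + (1−w)·μ₀ = 0.80423·34.75 + 0.19577·33.67 = 34.539. Posterior variance = 1/(2.80584+0.683013) = 0.286627, so SD = 0.535.

Posterior mean ≈ 34.539; posterior SD ≈ 0.535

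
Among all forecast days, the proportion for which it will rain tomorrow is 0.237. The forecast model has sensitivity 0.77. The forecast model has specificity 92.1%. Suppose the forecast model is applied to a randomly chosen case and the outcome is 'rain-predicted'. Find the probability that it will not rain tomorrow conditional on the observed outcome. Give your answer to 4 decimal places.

Write H for 'it will rain tomorrow'. Prior odds H:¬H = 0.237/0.763 = 0.31062. For the 'rain-predicted' outcome, the likelihood ratio is 0.77/0.079 = 9.7468.
Posterior odds = 0.31062 × 9.7468 = 3.0275, so P(H|E) = 3.0275/(1+3.0275) = 0.7517. Then P(¬H|E) = 1 − 0.7517 = 0.2483.

P(¬H | E) ≈ 0.2483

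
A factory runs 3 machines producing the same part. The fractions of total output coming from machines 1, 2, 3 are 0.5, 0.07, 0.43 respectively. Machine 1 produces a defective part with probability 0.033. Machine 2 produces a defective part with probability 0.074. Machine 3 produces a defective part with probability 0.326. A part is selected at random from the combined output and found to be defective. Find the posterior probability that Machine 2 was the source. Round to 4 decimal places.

P(defective|M1) = 0.033; P(defective|M2) = 0.074; P(defective|M3) = 0.326.
Prior × likelihood for each source: 0.5·0.033=0.01650, 0.07·0.074=0.005180, 0.43·0.326=0.1402. Summing gives P(defective) = 0.16186.
P(Machine 2 | defective) = 0.005180 / 0.16186 = 0.0320.

Posterior probability ≈ 0.0320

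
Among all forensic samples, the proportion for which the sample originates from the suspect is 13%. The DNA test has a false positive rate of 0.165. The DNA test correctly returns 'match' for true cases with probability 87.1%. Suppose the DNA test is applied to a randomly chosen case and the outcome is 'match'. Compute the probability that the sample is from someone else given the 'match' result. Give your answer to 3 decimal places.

P(¬H | E) ≈ 0.559

Let H be the event that the sample originates from the suspect. P(H) = 0.13, so P(¬H) = 0.87. With E the 'match' result, P(E|H) = 0.871 and P(E|¬H) = 0.165.
P(E) = 0.871·0.13 + 0.165·0.87 = 0.11323 + 0.14355 = 0.25678.
By Bayes' theorem, P(H|E) = 0.11323 / 0.25678 = 0.441. Hence P(¬H|E) = 1 − 0.441 = 0.559.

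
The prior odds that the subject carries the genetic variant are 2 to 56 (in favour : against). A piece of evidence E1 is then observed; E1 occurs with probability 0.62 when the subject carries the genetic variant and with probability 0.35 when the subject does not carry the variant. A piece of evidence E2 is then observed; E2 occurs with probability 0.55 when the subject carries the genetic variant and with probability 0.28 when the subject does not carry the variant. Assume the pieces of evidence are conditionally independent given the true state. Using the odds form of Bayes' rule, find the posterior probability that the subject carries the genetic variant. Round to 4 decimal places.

Prior odds = 2/56 = 0.035714. In log-odds, ln(0.035714) = -3.3322.
Add log likelihood ratios: ln(1.7714) + ln(1.9643) = 1.2469.
Posterior log-odds = -2.0853, so posterior odds = exp(-2.0853) = 0.12427. Converting, P(H|E) = 0.12427/1.1243 = 0.1105.

Posterior probability ≈ 0.1105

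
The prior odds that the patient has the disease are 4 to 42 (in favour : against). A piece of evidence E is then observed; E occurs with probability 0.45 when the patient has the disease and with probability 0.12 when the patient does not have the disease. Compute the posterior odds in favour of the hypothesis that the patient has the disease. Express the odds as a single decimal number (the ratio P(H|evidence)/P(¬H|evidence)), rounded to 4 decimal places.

Posterior odds ≈ 0.3571

Prior odds = 4/42 = 0.095238. In log-odds, ln(0.095238) = -2.3514.
Add log likelihood ratio: ln(3.7500) = 1.3218.
Posterior log-odds = -1.0296, so posterior odds = exp(-1.0296) = 0.35714.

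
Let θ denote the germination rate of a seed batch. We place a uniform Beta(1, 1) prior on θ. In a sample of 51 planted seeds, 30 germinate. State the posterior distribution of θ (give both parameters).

Observing 30 successes and 21 failures updates Beta(1, 1) by adding the success and failure counts to the two shape parameters: α = 1+30 = 31, β = 1+21 = 22.

Posterior: Beta(31, 22)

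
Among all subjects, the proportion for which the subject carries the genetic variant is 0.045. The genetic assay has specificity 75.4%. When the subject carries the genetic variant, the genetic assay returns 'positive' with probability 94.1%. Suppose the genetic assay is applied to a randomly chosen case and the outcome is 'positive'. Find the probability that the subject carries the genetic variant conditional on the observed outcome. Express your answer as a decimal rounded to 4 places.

Let H be the event that the subject carries the genetic variant. P(H) = 0.045, so P(¬H) = 0.955. With E the 'positive' result, P(E|H) = 0.941 and P(E|¬H) = 0.246.
P(E) = 0.941·0.045 + 0.246·0.955 = 0.042345 + 0.23493 = 0.27727.
By Bayes' theorem, P(H|E) = 0.042345 / 0.27727 = 0.1527.

P(H | E) ≈ 0.1527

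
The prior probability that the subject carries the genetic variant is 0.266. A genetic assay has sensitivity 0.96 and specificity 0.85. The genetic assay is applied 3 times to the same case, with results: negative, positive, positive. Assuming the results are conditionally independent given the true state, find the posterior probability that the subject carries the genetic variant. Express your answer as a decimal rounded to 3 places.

Let H be the event that the subject carries the genetic variant; start with P(H) = 0.266. P('positive'|H) = 0.96, P('positive'|¬H) = 0.15.
Update on result 1 ('negative'): P(H) ← 0.04·0.2660 / (0.04·0.2660 + 0.85·0.7340) = 0.010640/0.63454 = 0.0168.
Update on result 2 ('positive'): P(H) ← 0.96·0.0168 / (0.96·0.0168 + 0.15·0.9832) = 0.016097/0.16358 = 0.0984.
Update on result 3 ('positive'): P(H) ← 0.96·0.0984 / (0.96·0.0984 + 0.15·0.9016) = 0.094469/0.22971 = 0.4113.

Posterior P(H) ≈ 0.411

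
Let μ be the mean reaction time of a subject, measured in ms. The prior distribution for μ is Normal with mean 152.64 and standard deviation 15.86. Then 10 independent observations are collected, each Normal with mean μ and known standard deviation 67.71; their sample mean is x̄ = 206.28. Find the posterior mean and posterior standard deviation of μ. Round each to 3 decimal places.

Posterior mean ≈ 171.644; posterior SD ≈ 12.745

Prior precision 1/τ₀² = 1/15.86² = 0.00397552; data precision n/σ² = 10/67.71² = 0.00218119.
Posterior precision = 0.00397552 + 0.00218119 = 0.00615671, giving posterior SD = 1/√0.00615671 = 12.745.
Posterior mean = (0.00397552·152.64 + 0.00218119·206.28) / 0.00615671 = 171.644.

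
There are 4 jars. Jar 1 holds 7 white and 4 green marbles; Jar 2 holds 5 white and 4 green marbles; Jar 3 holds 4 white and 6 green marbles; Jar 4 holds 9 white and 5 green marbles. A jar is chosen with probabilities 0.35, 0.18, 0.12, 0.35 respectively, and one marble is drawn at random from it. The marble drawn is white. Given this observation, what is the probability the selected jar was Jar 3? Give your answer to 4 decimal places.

Posterior probability ≈ 0.0806

Tabulate prior·likelihood by source: [1] prior 0.35, lik 0.6364, product 0.2227; [2] prior 0.18, lik 0.5556, product 0.1000; [3] prior 0.12, lik 0.4, product 0.04800; [4] prior 0.35, lik 0.6429, product 0.2250.
Normalizing constant = 0.59573; the posterior for Jar 3 is its product over the sum, 0.04800/0.59573 = 0.0806.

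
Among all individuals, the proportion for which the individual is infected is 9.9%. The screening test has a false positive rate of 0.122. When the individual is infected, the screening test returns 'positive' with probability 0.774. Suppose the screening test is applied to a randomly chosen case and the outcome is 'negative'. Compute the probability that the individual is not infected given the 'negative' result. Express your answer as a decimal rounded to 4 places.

P(¬H | E) ≈ 0.9725

Write H for 'the individual is infected'. Prior odds H:¬H = 0.099/0.901 = 0.10988. For the 'negative' outcome, the likelihood ratio is 0.226/0.878 = 0.25740.
Posterior odds = 0.10988 × 0.25740 = 0.028283, so P(H|E) = 0.028283/(1+0.028283) = 0.0275. Then P(¬H|E) = 1 − 0.0275 = 0.9725.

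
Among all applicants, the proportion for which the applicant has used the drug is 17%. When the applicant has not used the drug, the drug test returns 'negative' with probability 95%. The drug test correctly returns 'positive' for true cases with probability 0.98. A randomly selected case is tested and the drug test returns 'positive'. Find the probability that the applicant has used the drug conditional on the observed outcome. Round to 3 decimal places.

P(H | E) ≈ 0.801

Write H for 'the applicant has used the drug'. Prior odds H:¬H = 0.17/0.83 = 0.20482. For the 'positive' outcome, the likelihood ratio is 0.98/0.05 = 19.600.
Posterior odds = 0.20482 × 19.600 = 4.0145, so P(H|E) = 4.0145/(1+4.0145) = 0.801.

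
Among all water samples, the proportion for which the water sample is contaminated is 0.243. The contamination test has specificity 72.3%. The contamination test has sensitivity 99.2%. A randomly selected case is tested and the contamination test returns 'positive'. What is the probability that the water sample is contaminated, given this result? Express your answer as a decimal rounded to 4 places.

Let H be the event that the water sample is contaminated. P(H) = 0.243, so P(¬H) = 0.757. With E the 'positive' result, P(E|H) = 0.992 and P(E|¬H) = 0.277.
P(E) = 0.992·0.243 + 0.277·0.757 = 0.24106 + 0.20969 = 0.45075.
By Bayes' theorem, P(H|E) = 0.24106 / 0.45075 = 0.5348.

P(H | E) ≈ 0.5348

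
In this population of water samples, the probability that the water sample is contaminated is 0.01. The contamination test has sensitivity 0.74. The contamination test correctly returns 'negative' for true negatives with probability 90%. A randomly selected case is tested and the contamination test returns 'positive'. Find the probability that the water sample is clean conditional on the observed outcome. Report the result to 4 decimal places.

P(¬H | E) ≈ 0.9305

Let H be the event that the water sample is contaminated. P(H) = 0.01, so P(¬H) = 0.99. With E the 'positive' result, P(E|H) = 0.74 and P(E|¬H) = 0.1.
P(E) = 0.74·0.01 + 0.1·0.99 = 0.0074000 + 0.099000 = 0.10640.
By Bayes' theorem, P(H|E) = 0.0074000 / 0.10640 = 0.0695. Hence P(¬H|E) = 1 − 0.0695 = 0.9305.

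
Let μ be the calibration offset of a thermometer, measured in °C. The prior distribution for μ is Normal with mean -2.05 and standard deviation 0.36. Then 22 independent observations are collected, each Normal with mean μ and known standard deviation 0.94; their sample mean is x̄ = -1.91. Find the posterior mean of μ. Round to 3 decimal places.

Posterior mean ≈ -1.943

Prior precision 1/τ₀² = 1/0.36² = 7.71605; data precision n/σ² = 22/0.94² = 24.8981.
Posterior precision = 7.71605 + 24.8981 = 32.6142.
Posterior mean = (7.71605·-2.05 + 24.8981·-1.91) / 32.6142 = -1.943.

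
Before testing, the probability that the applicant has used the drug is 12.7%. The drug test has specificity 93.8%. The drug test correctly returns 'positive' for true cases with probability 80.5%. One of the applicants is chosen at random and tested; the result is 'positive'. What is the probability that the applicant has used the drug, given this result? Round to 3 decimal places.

P(H | E) ≈ 0.654

Write H for 'the applicant has used the drug'. Prior odds H:¬H = 0.127/0.873 = 0.14548. For the 'positive' outcome, the likelihood ratio is 0.805/0.062 = 12.984.
Posterior odds = 0.14548 × 12.984 = 1.8888, so P(H|E) = 1.8888/(1+1.8888) = 0.654.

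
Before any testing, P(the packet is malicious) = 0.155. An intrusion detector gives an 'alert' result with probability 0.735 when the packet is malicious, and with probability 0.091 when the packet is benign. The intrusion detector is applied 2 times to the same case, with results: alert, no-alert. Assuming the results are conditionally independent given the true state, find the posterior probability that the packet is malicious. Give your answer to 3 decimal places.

Posterior P(H) ≈ 0.302

With H the event that the packet is malicious, the joint likelihood of the observed sequence is P(data|H) = 0.735·0.265 = 0.19478 and P(data|¬H) = 0.091·0.909 = 0.082719.
Bayes: P(H|data) = 0.155·0.19478 / (0.155·0.19478 + 0.845·0.082719) = 0.030190/0.10009 = 0.3016.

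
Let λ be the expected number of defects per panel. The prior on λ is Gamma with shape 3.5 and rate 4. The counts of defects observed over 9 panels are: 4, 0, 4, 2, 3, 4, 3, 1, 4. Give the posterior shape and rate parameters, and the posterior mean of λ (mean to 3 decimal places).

Posterior: Gamma(shape=28.5, rate=13); mean ≈ 2.192

The Poisson likelihood adds the total count to the shape and the number of exposure periods to the rate. Here ∑xᵢ = 25 and n = 9, so shape 3.5→28.5 and rate 4→13.
Posterior mean = shape/rate = 28.5/13 = 2.192.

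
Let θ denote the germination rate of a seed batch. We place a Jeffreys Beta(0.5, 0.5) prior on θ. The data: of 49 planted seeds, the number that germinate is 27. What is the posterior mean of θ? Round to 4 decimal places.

Posterior mean ≈ 0.5500

Observing 27 successes and 22 failures updates Beta(0.5, 0.5) by adding the success and failure counts to the two shape parameters: α = 0.5+27 = 27.5, β = 0.5+22 = 22.5.
E[θ | data] = 27.5/(27.5+22.5) = 0.5500.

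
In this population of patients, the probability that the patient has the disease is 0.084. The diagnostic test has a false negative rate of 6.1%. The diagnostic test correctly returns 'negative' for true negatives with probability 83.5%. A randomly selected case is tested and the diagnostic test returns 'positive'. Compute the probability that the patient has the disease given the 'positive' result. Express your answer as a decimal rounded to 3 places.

Let H be the event that the patient has the disease. P(H) = 0.084, so P(¬H) = 0.916. With E the 'positive' result, P(E|H) = 0.939 and P(E|¬H) = 0.165.
P(E) = 0.939·0.084 + 0.165·0.916 = 0.078876 + 0.15114 = 0.23002.
By Bayes' theorem, P(H|E) = 0.078876 / 0.23002 = 0.343.

P(H | E) ≈ 0.343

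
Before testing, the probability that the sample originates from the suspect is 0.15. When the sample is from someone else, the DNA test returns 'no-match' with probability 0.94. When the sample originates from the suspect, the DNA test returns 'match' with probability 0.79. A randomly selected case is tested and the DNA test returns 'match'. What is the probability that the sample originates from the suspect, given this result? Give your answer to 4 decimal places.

Let H be the event that the sample originates from the suspect. P(H) = 0.15, so P(¬H) = 0.85. With E the 'match' result, P(E|H) = 0.79 and P(E|¬H) = 0.06.
P(E) = 0.79·0.15 + 0.06·0.85 = 0.11850 + 0.051000 = 0.16950.
By Bayes' theorem, P(H|E) = 0.11850 / 0.16950 = 0.6991.

P(H | E) ≈ 0.6991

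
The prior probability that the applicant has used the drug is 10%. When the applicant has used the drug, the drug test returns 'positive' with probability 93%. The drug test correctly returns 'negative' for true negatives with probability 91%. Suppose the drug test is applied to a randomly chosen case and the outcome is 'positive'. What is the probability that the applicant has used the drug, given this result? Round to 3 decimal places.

P(H | E) ≈ 0.534

Let H be the event that the applicant has used the drug. P(H) = 0.1, so P(¬H) = 0.9. With E the 'positive' result, P(E|H) = 0.93 and P(E|¬H) = 0.09.
P(E) = 0.93·0.1 + 0.09·0.9 = 0.093000 + 0.081000 = 0.17400.
By Bayes' theorem, P(H|E) = 0.093000 / 0.17400 = 0.534.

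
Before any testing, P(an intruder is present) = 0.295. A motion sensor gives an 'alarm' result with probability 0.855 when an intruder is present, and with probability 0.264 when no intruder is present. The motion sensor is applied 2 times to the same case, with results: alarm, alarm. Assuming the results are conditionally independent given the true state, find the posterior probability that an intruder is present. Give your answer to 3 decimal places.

With H the event that an intruder is present, the joint likelihood of the observed sequence is P(data|H) = 0.855·0.855 = 0.73102 and P(data|¬H) = 0.264·0.264 = 0.069696.
Bayes: P(H|data) = 0.295·0.73102 / (0.295·0.73102 + 0.705·0.069696) = 0.21565/0.26479 = 0.8144.

Posterior P(H) ≈ 0.814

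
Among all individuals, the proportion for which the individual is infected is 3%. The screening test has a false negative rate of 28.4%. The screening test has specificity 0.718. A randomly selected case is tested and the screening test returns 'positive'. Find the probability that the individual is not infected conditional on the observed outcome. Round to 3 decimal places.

P(¬H | E) ≈ 0.927

Let H be the event that the individual is infected. P(H) = 0.03, so P(¬H) = 0.97. With E the 'positive' result, P(E|H) = 0.716 and P(E|¬H) = 0.282.
P(E) = 0.716·0.03 + 0.282·0.97 = 0.021480 + 0.27354 = 0.29502.
By Bayes' theorem, P(H|E) = 0.021480 / 0.29502 = 0.073. Hence P(¬H|E) = 1 − 0.073 = 0.927.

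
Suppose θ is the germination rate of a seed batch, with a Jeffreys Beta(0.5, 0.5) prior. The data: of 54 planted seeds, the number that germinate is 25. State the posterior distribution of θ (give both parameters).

Observing 25 successes and 29 failures updates Beta(0.5, 0.5) by adding the success and failure counts to the two shape parameters: α = 0.5+25 = 25.5, β = 0.5+29 = 29.5.

Posterior: Beta(25.5, 29.5)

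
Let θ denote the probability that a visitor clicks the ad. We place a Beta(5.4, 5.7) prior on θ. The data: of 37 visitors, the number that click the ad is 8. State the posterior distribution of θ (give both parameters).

Posterior: Beta(13.4, 34.7)

Observing 8 successes and 29 failures updates Beta(5.4, 5.7) by adding the success and failure counts to the two shape parameters: α = 5.4+8 = 13.4, β = 5.7+29 = 34.7.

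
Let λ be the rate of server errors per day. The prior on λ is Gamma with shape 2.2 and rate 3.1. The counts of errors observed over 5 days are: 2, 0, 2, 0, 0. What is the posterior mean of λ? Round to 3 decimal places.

Posterior mean ≈ 0.765

Total count ∑xᵢ = 4 over n = 5 days.
Gamma is conjugate to the Poisson likelihood: posterior is Gamma(shape = 2.2+4 = 6.2, rate = 3.1+5 = 8.1).
Posterior mean = shape/rate = 6.2/8.1 = 0.765.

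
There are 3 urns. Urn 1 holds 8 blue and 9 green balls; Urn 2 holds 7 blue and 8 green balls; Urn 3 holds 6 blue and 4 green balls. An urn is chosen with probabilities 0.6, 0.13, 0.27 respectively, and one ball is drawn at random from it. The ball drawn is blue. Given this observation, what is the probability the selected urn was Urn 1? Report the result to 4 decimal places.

Posterior probability ≈ 0.5591

P(blue|Urn 1) = 0.4706; P(blue|Urn 2) = 0.4667; P(blue|Urn 3) = 0.6.
Prior × likelihood for each source: 0.6·0.4706=0.2824, 0.13·0.4667=0.06067, 0.27·0.6=0.1620. Summing gives P(blue) = 0.50502.
P(Urn 1 | blue) = 0.2824 / 0.50502 = 0.5591.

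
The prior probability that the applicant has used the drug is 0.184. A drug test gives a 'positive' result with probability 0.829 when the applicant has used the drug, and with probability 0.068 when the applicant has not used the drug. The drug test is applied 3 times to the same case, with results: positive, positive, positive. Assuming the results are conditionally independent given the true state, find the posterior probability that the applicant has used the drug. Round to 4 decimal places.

Let H be the event that the applicant has used the drug; start with P(H) = 0.184. P('positive'|H) = 0.829, P('positive'|¬H) = 0.068.
Update on result 1 ('positive'): P(H) ← 0.829·0.1840 / (0.829·0.1840 + 0.068·0.8160) = 0.15254/0.20802 = 0.7333.
Update on result 2 ('positive'): P(H) ← 0.829·0.7333 / (0.829·0.7333 + 0.068·0.2667) = 0.60787/0.62601 = 0.9710.
Update on result 3 ('positive'): P(H) ← 0.829·0.9710 / (0.829·0.9710 + 0.068·0.0290) = 0.80498/0.80695 = 0.9976.

Posterior P(H) ≈ 0.9976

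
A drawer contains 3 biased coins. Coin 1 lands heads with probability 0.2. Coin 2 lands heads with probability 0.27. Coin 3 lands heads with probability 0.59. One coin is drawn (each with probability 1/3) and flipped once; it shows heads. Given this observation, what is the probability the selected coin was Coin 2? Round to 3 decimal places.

Tabulate prior·likelihood by source: [1] prior 0.333333, lik 0.2, product 0.06667; [2] prior 0.333333, lik 0.27, product 0.09000; [3] prior 0.333333, lik 0.59, product 0.1967.
Normalizing constant = 0.35333; the posterior for Coin 2 is its product over the sum, 0.09000/0.35333 = 0.255.

Posterior probability ≈ 0.255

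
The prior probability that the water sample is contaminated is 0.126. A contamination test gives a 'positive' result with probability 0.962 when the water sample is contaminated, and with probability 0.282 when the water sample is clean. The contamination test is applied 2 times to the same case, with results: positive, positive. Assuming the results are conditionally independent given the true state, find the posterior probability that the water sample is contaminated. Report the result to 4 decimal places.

Posterior P(H) ≈ 0.6265

Let H be the event that the water sample is contaminated; start with P(H) = 0.126. P('positive'|H) = 0.962, P('positive'|¬H) = 0.282.
Update on result 1 ('positive'): P(H) ← 0.962·0.1260 / (0.962·0.1260 + 0.282·0.8740) = 0.12121/0.36768 = 0.3297.
Update on result 2 ('positive'): P(H) ← 0.962·0.3297 / (0.962·0.3297 + 0.282·0.6703) = 0.31714/0.50617 = 0.6265.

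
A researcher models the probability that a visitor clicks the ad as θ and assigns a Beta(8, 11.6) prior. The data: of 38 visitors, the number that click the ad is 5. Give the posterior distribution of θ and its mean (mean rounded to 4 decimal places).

Posterior: Beta(13, 44.6); mean ≈ 0.2257

Observing 5 successes and 33 failures updates Beta(8, 11.6) by adding the success and failure counts to the two shape parameters: α = 8+5 = 13, β = 11.6+33 = 44.6.
Posterior mean = α/(α+β) = 13/57.6 = 0.2257.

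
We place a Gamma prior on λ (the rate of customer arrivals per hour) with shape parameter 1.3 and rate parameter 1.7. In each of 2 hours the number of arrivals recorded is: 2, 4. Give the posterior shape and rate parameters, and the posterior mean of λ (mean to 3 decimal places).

Posterior: Gamma(shape=7.3, rate=3.7); mean ≈ 1.973

The Poisson likelihood adds the total count to the shape and the number of exposure periods to the rate. Here ∑xᵢ = 6 and n = 2, so shape 1.3→7.3 and rate 1.7→3.7.
Posterior mean = shape/rate = 7.3/3.7 = 1.973.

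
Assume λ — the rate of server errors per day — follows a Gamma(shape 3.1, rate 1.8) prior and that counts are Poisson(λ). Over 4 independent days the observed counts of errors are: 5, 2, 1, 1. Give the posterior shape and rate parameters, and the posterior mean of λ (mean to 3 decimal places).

Posterior: Gamma(shape=12.1, rate=5.8); mean ≈ 2.086

Total count ∑xᵢ = 9 over n = 4 days.
Gamma is conjugate to the Poisson likelihood: posterior is Gamma(shape = 3.1+9 = 12.1, rate = 1.8+4 = 5.8).
E[λ | data] = 12.1/5.8 = 2.086.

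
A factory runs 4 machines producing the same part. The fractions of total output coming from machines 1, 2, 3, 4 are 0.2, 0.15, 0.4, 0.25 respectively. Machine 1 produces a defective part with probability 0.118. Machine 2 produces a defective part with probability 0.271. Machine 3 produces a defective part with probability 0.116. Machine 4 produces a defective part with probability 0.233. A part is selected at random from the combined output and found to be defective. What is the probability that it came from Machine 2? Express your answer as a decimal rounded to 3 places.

Posterior probability ≈ 0.241

P(defective|M1) = 0.118; P(defective|M2) = 0.271; P(defective|M3) = 0.116; P(defective|M4) = 0.233.
Prior × likelihood for each source: 0.2·0.118=0.02360, 0.15·0.271=0.04065, 0.4·0.116=0.04640, 0.25·0.233=0.05825. Summing gives P(defective) = 0.16890.
P(Machine 2 | defective) = 0.04065 / 0.16890 = 0.241.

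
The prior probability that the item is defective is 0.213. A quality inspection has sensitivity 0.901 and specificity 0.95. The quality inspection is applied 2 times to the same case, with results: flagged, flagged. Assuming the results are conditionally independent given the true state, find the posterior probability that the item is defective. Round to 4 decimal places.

Posterior P(H) ≈ 0.9887

With H the event that the item is defective, the joint likelihood of the observed sequence is P(data|H) = 0.901·0.901 = 0.81180 and P(data|¬H) = 0.05·0.05 = 0.0025000.
Bayes: P(H|data) = 0.213·0.81180 / (0.213·0.81180 + 0.787·0.0025000) = 0.17291/0.17488 = 0.9887.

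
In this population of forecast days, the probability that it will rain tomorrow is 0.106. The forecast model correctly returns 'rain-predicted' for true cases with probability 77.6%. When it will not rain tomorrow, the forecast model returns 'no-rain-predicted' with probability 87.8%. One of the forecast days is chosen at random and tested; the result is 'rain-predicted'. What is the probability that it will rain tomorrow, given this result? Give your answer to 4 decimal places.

P(H | E) ≈ 0.4299

Write H for 'it will rain tomorrow'. Prior odds H:¬H = 0.106/0.894 = 0.11857. For the 'rain-predicted' outcome, the likelihood ratio is 0.776/0.122 = 6.3607.
Posterior odds = 0.11857 × 6.3607 = 0.75417, so P(H|E) = 0.75417/(1+0.75417) = 0.4299.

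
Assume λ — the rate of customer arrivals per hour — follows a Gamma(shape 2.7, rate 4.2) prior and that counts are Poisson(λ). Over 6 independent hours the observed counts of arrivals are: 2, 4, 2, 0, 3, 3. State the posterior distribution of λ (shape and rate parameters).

The Poisson likelihood adds the total count to the shape and the number of exposure periods to the rate. Here ∑xᵢ = 14 and n = 6, so shape 2.7→16.7 and rate 4.2→10.2.

Posterior: Gamma(shape=16.7, rate=10.2)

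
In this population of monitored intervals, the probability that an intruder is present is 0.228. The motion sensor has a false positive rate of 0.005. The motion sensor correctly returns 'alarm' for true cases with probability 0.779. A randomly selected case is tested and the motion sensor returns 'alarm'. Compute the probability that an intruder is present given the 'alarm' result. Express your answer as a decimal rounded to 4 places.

Let H be the event that an intruder is present. P(H) = 0.228, so P(¬H) = 0.772. With E the 'alarm' result, P(E|H) = 0.779 and P(E|¬H) = 0.005.
P(E) = 0.779·0.228 + 0.005·0.772 = 0.17761 + 0.0038600 = 0.18147.
By Bayes' theorem, P(H|E) = 0.17761 / 0.18147 = 0.9787.

P(H | E) ≈ 0.9787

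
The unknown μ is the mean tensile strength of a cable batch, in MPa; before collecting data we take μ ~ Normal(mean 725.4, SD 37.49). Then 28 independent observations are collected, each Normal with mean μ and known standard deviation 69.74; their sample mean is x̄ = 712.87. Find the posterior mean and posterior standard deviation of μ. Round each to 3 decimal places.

Posterior mean ≈ 714.248; posterior SD ≈ 12.434

Prior precision 1/τ₀² = 1/37.49² = 0.00071149; data precision n/σ² = 28/69.74² = 0.00575697.
Posterior precision = 0.00071149 + 0.00575697 = 0.00646846, giving posterior SD = 1/√0.00646846 = 12.434.
Posterior mean = (0.00071149·725.4 + 0.00575697·712.87) / 0.00646846 = 714.248.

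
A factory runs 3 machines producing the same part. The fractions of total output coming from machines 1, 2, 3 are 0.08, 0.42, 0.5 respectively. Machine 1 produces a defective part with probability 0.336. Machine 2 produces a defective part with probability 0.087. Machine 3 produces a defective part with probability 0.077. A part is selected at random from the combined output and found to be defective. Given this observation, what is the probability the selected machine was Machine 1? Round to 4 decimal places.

Tabulate prior·likelihood by source: [1] prior 0.08, lik 0.336, product 0.02688; [2] prior 0.42, lik 0.087, product 0.03654; [3] prior 0.5, lik 0.077, product 0.03850.
Normalizing constant = 0.10192; the posterior for Machine 1 is its product over the sum, 0.02688/0.10192 = 0.2637.

Posterior probability ≈ 0.2637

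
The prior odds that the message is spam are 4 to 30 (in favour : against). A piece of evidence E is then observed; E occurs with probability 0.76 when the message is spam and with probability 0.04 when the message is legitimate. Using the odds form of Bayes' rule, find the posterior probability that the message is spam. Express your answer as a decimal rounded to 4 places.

Posterior probability ≈ 0.7170

Prior odds = 4/30 = 0.13333. In log-odds, ln(0.13333) = -2.0149.
Add log likelihood ratio: ln(19.000) = 2.9444.
Posterior log-odds = 0.92954, so posterior odds = exp(0.92954) = 2.5333. Converting, P(H|E) = 2.5333/3.5333 = 0.7170.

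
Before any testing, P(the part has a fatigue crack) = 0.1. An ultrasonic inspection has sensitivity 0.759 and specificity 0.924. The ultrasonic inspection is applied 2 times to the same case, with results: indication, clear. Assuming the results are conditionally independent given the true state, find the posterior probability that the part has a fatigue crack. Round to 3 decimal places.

Posterior P(H) ≈ 0.224

With H the event that the part has a fatigue crack, the joint likelihood of the observed sequence is P(data|H) = 0.759·0.241 = 0.18292 and P(data|¬H) = 0.076·0.924 = 0.070224.
Bayes: P(H|data) = 0.1·0.18292 / (0.1·0.18292 + 0.9·0.070224) = 0.018292/0.081493 = 0.2245.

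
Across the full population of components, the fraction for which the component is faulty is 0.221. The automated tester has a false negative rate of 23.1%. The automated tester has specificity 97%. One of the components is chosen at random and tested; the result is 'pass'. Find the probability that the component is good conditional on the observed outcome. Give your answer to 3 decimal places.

P(¬H | E) ≈ 0.937

Write H for 'the component is faulty'. Prior odds H:¬H = 0.221/0.779 = 0.28370. For the 'pass' outcome, the likelihood ratio is 0.231/0.97 = 0.23814.
Posterior odds = 0.28370 × 0.23814 = 0.067561, so P(H|E) = 0.067561/(1+0.067561) = 0.063. Then P(¬H|E) = 1 − 0.063 = 0.937.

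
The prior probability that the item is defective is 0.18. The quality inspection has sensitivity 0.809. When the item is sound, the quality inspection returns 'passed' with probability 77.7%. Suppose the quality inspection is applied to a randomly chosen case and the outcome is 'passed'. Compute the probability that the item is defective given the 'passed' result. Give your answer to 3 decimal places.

Write H for 'the item is defective'. Prior odds H:¬H = 0.18/0.82 = 0.21951. For the 'passed' outcome, the likelihood ratio is 0.191/0.777 = 0.24582.
Posterior odds = 0.21951 × 0.24582 = 0.053960, so P(H|E) = 0.053960/(1+0.053960) = 0.051.

P(H | E) ≈ 0.051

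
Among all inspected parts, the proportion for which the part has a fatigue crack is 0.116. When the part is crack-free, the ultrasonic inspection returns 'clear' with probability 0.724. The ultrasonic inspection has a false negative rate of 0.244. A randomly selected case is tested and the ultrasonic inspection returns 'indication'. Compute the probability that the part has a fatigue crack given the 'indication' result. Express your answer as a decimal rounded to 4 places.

P(H | E) ≈ 0.2644

Let H be the event that the part has a fatigue crack. P(H) = 0.116, so P(¬H) = 0.884. With E the 'indication' result, P(E|H) = 0.756 and P(E|¬H) = 0.276.
P(E) = 0.756·0.116 + 0.276·0.884 = 0.087696 + 0.24398 = 0.33168.
By Bayes' theorem, P(H|E) = 0.087696 / 0.33168 = 0.2644.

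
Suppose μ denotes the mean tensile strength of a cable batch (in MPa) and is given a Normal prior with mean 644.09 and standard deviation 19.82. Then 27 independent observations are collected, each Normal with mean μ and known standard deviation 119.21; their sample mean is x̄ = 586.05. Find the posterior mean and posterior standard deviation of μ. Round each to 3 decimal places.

Prior precision 1/τ₀² = 1/19.82² = 0.00254561; data precision n/σ² = 27/119.21² = 0.00189993.
Posterior precision = 0.00254561 + 0.00189993 = 0.00444555, giving posterior SD = 1/√0.00444555 = 14.998.
Posterior mean = (0.00254561·644.09 + 0.00189993·586.05) / 0.00444555 = 619.285.

Posterior mean ≈ 619.285; posterior SD ≈ 14.998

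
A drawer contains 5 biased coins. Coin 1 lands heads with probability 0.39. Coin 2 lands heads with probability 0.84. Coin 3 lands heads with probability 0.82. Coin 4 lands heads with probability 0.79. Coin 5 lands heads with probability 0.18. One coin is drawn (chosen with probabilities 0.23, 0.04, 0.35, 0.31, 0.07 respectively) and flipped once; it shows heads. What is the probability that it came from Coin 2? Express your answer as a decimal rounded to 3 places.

Posterior probability ≈ 0.050

P(heads|C1) = 0.39; P(heads|C2) = 0.84; P(heads|C3) = 0.82; P(heads|C4) = 0.79; P(heads|C5) = 0.18.
Prior × likelihood for each source: 0.23·0.39=0.08970, 0.04·0.84=0.03360, 0.35·0.82=0.2870, 0.31·0.79=0.2449, 0.07·0.18=0.01260. Summing gives P(heads) = 0.66780.
P(Coin 2 | heads) = 0.03360 / 0.66780 = 0.050.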